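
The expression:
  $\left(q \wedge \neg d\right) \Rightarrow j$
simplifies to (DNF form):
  $d \vee j \vee \neg q$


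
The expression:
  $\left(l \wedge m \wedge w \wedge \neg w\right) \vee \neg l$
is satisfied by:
  {l: False}


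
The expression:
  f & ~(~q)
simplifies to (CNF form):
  f & q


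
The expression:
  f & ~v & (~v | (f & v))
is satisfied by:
  {f: True, v: False}


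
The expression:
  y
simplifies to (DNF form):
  y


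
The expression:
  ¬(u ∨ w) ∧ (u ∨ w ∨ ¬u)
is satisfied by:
  {u: False, w: False}


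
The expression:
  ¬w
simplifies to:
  ¬w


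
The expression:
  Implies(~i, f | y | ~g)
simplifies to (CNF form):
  f | i | y | ~g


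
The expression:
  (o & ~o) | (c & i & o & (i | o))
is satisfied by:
  {c: True, i: True, o: True}


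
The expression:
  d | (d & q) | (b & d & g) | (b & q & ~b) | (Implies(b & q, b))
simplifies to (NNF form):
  True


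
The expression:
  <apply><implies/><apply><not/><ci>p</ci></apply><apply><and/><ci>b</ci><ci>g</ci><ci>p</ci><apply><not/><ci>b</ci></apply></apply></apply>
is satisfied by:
  {p: True}


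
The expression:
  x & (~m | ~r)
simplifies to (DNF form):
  (x & ~m) | (x & ~r)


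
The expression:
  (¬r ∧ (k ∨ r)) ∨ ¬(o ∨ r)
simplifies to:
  ¬r ∧ (k ∨ ¬o)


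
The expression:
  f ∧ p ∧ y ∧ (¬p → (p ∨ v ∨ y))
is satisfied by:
  {f: True, p: True, y: True}


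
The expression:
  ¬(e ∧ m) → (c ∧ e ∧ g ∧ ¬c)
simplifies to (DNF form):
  e ∧ m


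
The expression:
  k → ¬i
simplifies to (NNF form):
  ¬i ∨ ¬k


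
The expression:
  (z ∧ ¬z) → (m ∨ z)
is always true.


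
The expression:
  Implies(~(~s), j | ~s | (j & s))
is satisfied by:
  {j: True, s: False}
  {s: False, j: False}
  {s: True, j: True}


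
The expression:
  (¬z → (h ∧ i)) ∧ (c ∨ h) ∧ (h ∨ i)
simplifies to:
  (c ∨ h) ∧ (h ∨ i) ∧ (h ∨ z) ∧ (i ∨ z)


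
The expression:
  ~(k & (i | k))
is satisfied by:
  {k: False}


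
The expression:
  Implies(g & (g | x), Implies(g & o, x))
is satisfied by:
  {x: True, g: False, o: False}
  {g: False, o: False, x: False}
  {x: True, o: True, g: False}
  {o: True, g: False, x: False}
  {x: True, g: True, o: False}
  {g: True, x: False, o: False}
  {x: True, o: True, g: True}


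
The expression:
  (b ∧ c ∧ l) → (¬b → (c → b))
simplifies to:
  True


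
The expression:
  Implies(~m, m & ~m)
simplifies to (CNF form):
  m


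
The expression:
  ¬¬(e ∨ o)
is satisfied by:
  {o: True, e: True}
  {o: True, e: False}
  {e: True, o: False}


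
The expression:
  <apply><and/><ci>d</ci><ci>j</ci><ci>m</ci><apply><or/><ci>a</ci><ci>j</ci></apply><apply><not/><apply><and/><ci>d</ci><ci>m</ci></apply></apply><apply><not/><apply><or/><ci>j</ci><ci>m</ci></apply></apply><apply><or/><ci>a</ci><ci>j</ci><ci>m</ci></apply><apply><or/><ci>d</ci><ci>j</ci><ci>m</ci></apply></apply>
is never true.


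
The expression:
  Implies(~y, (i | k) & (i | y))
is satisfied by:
  {i: True, y: True}
  {i: True, y: False}
  {y: True, i: False}


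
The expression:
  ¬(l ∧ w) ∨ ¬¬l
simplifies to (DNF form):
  True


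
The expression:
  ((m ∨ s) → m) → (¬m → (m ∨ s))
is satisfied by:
  {m: True, s: True}
  {m: True, s: False}
  {s: True, m: False}


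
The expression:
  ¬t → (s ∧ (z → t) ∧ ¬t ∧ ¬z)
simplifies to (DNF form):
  t ∨ (s ∧ ¬z)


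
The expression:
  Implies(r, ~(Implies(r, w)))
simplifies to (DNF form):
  ~r | ~w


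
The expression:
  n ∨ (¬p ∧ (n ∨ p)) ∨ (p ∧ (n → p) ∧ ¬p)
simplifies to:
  n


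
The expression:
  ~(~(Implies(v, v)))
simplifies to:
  True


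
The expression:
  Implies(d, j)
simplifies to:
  j | ~d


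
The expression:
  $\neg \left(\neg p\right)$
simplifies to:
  $p$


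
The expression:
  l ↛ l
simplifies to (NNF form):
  False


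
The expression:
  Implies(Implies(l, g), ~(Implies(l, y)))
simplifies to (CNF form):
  l & (~g | ~y)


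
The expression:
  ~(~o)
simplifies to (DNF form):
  o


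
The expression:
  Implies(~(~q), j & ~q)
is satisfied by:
  {q: False}


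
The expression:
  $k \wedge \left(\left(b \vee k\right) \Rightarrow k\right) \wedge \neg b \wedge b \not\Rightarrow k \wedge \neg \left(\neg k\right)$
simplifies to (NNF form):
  $\text{False}$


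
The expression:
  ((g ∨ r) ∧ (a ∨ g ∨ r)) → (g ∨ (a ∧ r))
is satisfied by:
  {a: True, g: True, r: False}
  {a: True, g: False, r: False}
  {g: True, a: False, r: False}
  {a: False, g: False, r: False}
  {r: True, a: True, g: True}
  {r: True, a: True, g: False}
  {r: True, g: True, a: False}


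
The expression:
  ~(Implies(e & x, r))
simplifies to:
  e & x & ~r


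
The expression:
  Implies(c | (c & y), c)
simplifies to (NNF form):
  True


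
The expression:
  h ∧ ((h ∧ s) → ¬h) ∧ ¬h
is never true.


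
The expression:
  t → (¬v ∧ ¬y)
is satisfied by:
  {v: False, t: False, y: False}
  {y: True, v: False, t: False}
  {v: True, y: False, t: False}
  {y: True, v: True, t: False}
  {t: True, y: False, v: False}


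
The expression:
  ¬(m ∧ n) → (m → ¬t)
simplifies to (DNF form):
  n ∨ ¬m ∨ ¬t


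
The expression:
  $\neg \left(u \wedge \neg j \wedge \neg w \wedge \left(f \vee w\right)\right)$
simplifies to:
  $j \vee w \vee \neg f \vee \neg u$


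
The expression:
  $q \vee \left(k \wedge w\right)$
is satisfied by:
  {q: True, k: True, w: True}
  {q: True, k: True, w: False}
  {q: True, w: True, k: False}
  {q: True, w: False, k: False}
  {k: True, w: True, q: False}


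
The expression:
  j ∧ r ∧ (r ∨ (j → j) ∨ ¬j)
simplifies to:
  j ∧ r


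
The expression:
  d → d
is always true.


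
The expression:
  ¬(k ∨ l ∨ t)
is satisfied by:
  {l: False, t: False, k: False}


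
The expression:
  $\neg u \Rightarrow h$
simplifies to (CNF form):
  $h \vee u$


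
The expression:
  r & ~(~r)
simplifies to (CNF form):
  r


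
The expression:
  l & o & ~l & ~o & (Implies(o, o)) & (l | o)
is never true.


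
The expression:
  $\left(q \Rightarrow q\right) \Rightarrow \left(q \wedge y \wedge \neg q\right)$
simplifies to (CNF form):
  $\text{False}$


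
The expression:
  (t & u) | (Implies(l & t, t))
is always true.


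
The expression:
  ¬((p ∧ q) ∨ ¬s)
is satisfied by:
  {s: True, p: False, q: False}
  {q: True, s: True, p: False}
  {p: True, s: True, q: False}


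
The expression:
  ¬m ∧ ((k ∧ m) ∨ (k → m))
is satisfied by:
  {k: False, m: False}


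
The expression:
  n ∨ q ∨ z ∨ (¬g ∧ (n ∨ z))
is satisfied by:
  {n: True, q: True, z: True}
  {n: True, q: True, z: False}
  {n: True, z: True, q: False}
  {n: True, z: False, q: False}
  {q: True, z: True, n: False}
  {q: True, z: False, n: False}
  {z: True, q: False, n: False}


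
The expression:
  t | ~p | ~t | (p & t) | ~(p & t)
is always true.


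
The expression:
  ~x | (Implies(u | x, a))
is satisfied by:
  {a: True, x: False}
  {x: False, a: False}
  {x: True, a: True}


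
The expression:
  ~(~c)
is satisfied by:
  {c: True}


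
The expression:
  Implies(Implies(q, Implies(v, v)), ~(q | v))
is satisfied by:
  {q: False, v: False}


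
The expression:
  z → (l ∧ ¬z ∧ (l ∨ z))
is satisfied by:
  {z: False}


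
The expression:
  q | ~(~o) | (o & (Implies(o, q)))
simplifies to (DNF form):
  o | q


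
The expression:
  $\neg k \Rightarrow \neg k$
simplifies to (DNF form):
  $\text{True}$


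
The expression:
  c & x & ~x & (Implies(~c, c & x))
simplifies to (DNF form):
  False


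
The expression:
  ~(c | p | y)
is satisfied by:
  {y: False, p: False, c: False}


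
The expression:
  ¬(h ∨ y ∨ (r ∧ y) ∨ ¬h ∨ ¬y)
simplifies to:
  False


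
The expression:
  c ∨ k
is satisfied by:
  {k: True, c: True}
  {k: True, c: False}
  {c: True, k: False}


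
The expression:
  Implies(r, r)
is always true.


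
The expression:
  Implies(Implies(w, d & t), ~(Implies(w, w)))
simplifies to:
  w & (~d | ~t)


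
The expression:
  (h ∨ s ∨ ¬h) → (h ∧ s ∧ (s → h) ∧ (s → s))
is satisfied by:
  {h: True, s: True}


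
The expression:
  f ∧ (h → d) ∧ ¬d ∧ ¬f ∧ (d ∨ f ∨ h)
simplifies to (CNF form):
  False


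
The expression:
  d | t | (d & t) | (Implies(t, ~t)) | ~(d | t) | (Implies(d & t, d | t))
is always true.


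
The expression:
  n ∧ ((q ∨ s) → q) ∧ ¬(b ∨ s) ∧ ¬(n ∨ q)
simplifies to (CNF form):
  False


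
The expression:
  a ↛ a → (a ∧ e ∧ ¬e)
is always true.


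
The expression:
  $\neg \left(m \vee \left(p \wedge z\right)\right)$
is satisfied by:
  {p: False, m: False, z: False}
  {z: True, p: False, m: False}
  {p: True, z: False, m: False}


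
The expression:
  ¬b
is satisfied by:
  {b: False}


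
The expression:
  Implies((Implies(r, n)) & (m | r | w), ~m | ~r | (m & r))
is always true.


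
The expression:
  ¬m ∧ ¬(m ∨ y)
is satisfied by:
  {y: False, m: False}


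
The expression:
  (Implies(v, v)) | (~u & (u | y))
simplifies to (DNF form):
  True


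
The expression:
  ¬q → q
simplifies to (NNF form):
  q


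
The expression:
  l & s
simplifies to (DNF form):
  l & s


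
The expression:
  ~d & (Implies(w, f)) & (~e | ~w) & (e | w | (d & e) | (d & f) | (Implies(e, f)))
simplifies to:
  ~d & (f | ~w) & (~e | ~w)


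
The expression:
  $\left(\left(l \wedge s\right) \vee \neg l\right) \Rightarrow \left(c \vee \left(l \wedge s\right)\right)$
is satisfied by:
  {c: True, l: True}
  {c: True, l: False}
  {l: True, c: False}


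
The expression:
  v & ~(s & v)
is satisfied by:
  {v: True, s: False}


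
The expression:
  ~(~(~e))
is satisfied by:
  {e: False}


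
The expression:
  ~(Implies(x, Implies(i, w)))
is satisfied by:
  {i: True, x: True, w: False}


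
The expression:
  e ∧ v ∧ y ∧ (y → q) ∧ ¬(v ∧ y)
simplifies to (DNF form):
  False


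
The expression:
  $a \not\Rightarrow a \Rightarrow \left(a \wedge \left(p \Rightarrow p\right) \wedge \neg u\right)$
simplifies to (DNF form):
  $\text{True}$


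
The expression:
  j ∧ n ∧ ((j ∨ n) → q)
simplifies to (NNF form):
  j ∧ n ∧ q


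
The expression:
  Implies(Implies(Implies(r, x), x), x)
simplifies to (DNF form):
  x | ~r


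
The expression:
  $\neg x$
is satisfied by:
  {x: False}


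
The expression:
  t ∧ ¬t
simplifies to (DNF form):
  False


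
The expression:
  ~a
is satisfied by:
  {a: False}


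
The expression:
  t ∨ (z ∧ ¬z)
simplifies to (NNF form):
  t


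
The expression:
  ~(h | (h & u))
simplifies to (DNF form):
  ~h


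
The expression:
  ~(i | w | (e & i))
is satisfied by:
  {i: False, w: False}


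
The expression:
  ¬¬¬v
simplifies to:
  ¬v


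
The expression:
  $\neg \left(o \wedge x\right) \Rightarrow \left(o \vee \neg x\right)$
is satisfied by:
  {o: True, x: False}
  {x: False, o: False}
  {x: True, o: True}


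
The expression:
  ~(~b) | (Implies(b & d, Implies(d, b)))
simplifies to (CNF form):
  True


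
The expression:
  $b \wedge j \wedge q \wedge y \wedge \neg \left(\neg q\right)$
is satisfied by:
  {y: True, j: True, b: True, q: True}


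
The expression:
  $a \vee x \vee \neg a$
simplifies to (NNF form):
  $\text{True}$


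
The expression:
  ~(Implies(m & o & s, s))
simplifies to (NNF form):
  False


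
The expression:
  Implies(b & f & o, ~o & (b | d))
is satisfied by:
  {o: False, b: False, f: False}
  {f: True, o: False, b: False}
  {b: True, o: False, f: False}
  {f: True, b: True, o: False}
  {o: True, f: False, b: False}
  {f: True, o: True, b: False}
  {b: True, o: True, f: False}


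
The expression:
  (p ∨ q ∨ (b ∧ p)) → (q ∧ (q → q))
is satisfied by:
  {q: True, p: False}
  {p: False, q: False}
  {p: True, q: True}


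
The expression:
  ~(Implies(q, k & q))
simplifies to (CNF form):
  q & ~k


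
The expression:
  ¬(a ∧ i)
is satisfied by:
  {a: False, i: False}
  {i: True, a: False}
  {a: True, i: False}


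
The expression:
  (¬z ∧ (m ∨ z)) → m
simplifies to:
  True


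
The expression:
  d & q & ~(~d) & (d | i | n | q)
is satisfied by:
  {d: True, q: True}


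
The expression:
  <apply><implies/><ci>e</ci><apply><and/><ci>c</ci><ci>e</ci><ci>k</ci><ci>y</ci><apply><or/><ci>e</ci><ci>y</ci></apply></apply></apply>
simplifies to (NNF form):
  <apply><or/><apply><not/><ci>e</ci></apply><apply><and/><ci>c</ci><ci>k</ci><ci>y</ci></apply></apply>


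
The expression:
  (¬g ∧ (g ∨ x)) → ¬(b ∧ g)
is always true.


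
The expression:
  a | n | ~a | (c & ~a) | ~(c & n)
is always true.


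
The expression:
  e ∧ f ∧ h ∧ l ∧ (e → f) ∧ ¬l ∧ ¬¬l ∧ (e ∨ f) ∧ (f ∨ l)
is never true.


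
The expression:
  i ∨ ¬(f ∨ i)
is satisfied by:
  {i: True, f: False}
  {f: False, i: False}
  {f: True, i: True}


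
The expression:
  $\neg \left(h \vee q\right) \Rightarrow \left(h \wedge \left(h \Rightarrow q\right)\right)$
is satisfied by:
  {q: True, h: True}
  {q: True, h: False}
  {h: True, q: False}


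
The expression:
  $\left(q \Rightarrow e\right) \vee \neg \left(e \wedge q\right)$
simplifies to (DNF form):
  $\text{True}$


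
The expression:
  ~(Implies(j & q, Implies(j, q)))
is never true.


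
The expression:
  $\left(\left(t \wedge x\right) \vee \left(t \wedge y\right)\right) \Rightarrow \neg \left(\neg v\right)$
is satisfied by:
  {v: True, x: False, t: False, y: False}
  {v: True, y: True, x: False, t: False}
  {v: True, x: True, t: False, y: False}
  {v: True, y: True, x: True, t: False}
  {y: False, x: False, t: False, v: False}
  {y: True, x: False, t: False, v: False}
  {x: True, y: False, t: False, v: False}
  {y: True, x: True, t: False, v: False}
  {t: True, v: True, y: False, x: False}
  {y: True, t: True, v: True, x: False}
  {t: True, v: True, x: True, y: False}
  {y: True, t: True, v: True, x: True}
  {t: True, v: False, x: False, y: False}


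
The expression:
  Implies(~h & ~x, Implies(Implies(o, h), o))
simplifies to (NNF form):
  h | o | x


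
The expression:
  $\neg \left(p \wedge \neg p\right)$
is always true.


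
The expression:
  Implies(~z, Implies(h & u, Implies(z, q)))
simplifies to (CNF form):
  True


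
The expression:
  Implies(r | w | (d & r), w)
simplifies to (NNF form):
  w | ~r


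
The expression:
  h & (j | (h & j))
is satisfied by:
  {h: True, j: True}


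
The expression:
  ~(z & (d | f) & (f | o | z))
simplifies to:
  ~z | (~d & ~f)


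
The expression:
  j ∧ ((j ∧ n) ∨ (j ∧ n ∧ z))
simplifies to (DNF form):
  j ∧ n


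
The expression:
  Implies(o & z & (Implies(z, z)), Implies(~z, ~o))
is always true.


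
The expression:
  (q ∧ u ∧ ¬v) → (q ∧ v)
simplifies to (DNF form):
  v ∨ ¬q ∨ ¬u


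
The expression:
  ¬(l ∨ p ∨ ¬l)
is never true.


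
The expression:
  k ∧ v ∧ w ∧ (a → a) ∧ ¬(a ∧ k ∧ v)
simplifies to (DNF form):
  k ∧ v ∧ w ∧ ¬a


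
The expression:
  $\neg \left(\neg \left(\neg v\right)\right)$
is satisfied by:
  {v: False}


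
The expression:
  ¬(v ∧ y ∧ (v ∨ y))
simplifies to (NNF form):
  ¬v ∨ ¬y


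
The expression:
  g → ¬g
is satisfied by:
  {g: False}


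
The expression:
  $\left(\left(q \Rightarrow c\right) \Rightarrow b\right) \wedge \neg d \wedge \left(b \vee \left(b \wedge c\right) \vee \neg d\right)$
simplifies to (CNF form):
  $\neg d \wedge \left(b \vee q\right) \wedge \left(b \vee \neg c\right)$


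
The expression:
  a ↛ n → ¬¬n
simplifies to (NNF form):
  n ∨ ¬a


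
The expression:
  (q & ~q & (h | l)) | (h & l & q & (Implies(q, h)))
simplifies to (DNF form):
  h & l & q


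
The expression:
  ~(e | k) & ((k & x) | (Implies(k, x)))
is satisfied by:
  {e: False, k: False}


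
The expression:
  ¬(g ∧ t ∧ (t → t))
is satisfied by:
  {g: False, t: False}
  {t: True, g: False}
  {g: True, t: False}


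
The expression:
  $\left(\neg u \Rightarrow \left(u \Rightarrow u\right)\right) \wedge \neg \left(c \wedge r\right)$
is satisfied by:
  {c: False, r: False}
  {r: True, c: False}
  {c: True, r: False}


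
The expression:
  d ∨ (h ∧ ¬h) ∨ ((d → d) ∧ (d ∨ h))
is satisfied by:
  {d: True, h: True}
  {d: True, h: False}
  {h: True, d: False}


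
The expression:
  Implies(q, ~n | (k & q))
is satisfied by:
  {k: True, q: False, n: False}
  {q: False, n: False, k: False}
  {n: True, k: True, q: False}
  {n: True, q: False, k: False}
  {k: True, q: True, n: False}
  {q: True, k: False, n: False}
  {n: True, q: True, k: True}


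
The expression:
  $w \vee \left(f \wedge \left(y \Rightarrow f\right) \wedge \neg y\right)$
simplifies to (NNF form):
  $w \vee \left(f \wedge \neg y\right)$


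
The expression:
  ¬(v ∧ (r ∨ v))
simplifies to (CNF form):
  ¬v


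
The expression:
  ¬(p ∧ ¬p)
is always true.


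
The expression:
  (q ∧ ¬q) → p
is always true.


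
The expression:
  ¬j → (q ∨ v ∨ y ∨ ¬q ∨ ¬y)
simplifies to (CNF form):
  True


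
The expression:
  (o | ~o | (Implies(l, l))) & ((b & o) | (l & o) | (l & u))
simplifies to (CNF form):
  (b | l) & (l | o) & (o | u) & (b | l | o) & (b | l | u) & (b | o | u) & (l | o | u)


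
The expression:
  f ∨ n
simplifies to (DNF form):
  f ∨ n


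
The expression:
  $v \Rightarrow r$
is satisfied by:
  {r: True, v: False}
  {v: False, r: False}
  {v: True, r: True}


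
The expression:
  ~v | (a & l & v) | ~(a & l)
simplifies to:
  True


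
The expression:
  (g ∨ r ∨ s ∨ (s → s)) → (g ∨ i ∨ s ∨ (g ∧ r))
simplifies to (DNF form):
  g ∨ i ∨ s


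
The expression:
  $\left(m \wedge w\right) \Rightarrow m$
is always true.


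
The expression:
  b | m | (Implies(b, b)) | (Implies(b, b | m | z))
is always true.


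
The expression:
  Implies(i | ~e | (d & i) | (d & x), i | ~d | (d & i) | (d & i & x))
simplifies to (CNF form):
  (e | i | ~d) & (i | ~d | ~x)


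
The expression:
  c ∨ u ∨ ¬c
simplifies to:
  True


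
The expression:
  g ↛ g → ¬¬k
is always true.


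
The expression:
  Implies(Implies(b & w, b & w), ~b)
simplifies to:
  ~b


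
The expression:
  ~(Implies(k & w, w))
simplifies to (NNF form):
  False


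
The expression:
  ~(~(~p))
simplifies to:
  ~p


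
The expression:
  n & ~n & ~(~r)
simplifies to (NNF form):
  False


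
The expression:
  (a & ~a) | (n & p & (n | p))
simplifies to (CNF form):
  n & p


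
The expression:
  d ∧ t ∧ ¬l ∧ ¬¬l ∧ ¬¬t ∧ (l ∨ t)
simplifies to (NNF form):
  False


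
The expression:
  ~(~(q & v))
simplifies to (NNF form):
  q & v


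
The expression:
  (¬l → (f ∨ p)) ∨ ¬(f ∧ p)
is always true.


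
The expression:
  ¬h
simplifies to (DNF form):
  ¬h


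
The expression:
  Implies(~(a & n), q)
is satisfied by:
  {n: True, q: True, a: True}
  {n: True, q: True, a: False}
  {q: True, a: True, n: False}
  {q: True, a: False, n: False}
  {n: True, a: True, q: False}


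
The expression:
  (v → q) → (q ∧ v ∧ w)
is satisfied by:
  {w: True, v: True, q: False}
  {v: True, q: False, w: False}
  {q: True, w: True, v: True}


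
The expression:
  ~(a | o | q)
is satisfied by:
  {q: False, o: False, a: False}


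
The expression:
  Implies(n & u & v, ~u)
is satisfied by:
  {u: False, v: False, n: False}
  {n: True, u: False, v: False}
  {v: True, u: False, n: False}
  {n: True, v: True, u: False}
  {u: True, n: False, v: False}
  {n: True, u: True, v: False}
  {v: True, u: True, n: False}


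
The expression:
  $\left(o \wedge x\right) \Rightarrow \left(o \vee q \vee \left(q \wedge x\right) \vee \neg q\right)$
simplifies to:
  $\text{True}$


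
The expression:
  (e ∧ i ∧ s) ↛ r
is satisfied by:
  {i: True, e: True, s: True, r: False}


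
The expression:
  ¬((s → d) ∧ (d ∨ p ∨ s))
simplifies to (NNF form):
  ¬d ∧ (s ∨ ¬p)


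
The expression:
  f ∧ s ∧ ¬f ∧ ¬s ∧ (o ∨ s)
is never true.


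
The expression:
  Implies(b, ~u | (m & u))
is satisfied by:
  {m: True, u: False, b: False}
  {u: False, b: False, m: False}
  {b: True, m: True, u: False}
  {b: True, u: False, m: False}
  {m: True, u: True, b: False}
  {u: True, m: False, b: False}
  {b: True, u: True, m: True}


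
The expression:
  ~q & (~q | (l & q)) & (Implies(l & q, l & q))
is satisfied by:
  {q: False}


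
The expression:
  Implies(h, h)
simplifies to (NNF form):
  True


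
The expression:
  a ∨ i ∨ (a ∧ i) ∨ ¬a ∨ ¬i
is always true.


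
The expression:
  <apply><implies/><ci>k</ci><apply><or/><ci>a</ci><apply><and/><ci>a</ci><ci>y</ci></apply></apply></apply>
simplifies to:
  <apply><or/><ci>a</ci><apply><not/><ci>k</ci></apply></apply>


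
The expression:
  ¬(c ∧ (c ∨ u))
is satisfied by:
  {c: False}


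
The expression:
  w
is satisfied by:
  {w: True}


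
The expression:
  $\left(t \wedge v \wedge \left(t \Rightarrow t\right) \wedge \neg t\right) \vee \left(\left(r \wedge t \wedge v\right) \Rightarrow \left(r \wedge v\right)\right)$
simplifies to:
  $\text{True}$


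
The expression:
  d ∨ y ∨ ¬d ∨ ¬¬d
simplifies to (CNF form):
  True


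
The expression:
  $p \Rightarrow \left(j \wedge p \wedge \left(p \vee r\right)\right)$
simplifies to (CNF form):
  $j \vee \neg p$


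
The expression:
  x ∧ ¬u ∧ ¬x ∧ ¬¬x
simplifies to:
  False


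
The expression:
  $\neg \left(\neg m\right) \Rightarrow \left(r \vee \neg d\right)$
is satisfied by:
  {r: True, m: False, d: False}
  {m: False, d: False, r: False}
  {r: True, d: True, m: False}
  {d: True, m: False, r: False}
  {r: True, m: True, d: False}
  {m: True, r: False, d: False}
  {r: True, d: True, m: True}


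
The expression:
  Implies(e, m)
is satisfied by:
  {m: True, e: False}
  {e: False, m: False}
  {e: True, m: True}


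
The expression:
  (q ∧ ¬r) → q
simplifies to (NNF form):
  True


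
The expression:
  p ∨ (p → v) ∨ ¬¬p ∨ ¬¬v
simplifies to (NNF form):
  True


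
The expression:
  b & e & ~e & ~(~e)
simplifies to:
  False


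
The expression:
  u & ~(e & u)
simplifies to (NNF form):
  u & ~e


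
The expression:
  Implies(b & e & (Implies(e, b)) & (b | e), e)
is always true.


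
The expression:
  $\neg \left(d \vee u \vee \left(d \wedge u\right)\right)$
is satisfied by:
  {u: False, d: False}


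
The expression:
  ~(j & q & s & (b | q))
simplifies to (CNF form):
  ~j | ~q | ~s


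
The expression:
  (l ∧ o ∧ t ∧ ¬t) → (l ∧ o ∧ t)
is always true.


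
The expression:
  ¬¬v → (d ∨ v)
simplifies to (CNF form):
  True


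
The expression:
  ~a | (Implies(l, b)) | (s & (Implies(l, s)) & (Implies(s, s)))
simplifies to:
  b | s | ~a | ~l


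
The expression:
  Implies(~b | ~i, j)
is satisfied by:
  {i: True, j: True, b: True}
  {i: True, j: True, b: False}
  {j: True, b: True, i: False}
  {j: True, b: False, i: False}
  {i: True, b: True, j: False}


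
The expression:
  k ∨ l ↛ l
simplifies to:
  k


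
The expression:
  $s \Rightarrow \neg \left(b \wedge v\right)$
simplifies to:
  $\neg b \vee \neg s \vee \neg v$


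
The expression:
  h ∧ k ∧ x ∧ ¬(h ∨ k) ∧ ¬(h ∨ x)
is never true.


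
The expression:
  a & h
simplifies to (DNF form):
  a & h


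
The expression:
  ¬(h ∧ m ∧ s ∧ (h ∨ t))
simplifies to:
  ¬h ∨ ¬m ∨ ¬s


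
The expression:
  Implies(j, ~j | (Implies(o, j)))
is always true.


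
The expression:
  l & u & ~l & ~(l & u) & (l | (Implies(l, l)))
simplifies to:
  False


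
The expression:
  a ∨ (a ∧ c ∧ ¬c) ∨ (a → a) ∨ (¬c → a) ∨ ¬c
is always true.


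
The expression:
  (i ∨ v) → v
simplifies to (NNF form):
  v ∨ ¬i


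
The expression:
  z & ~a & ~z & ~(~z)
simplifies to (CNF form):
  False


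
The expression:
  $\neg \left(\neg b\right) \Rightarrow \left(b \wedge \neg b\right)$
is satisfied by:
  {b: False}


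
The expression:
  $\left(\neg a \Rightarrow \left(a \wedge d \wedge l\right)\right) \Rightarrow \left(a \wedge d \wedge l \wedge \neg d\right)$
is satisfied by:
  {a: False}


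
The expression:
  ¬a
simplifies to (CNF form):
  ¬a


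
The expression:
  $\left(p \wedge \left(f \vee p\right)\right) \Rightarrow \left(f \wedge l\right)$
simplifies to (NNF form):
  $\left(f \wedge l\right) \vee \neg p$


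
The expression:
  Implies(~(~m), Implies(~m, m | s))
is always true.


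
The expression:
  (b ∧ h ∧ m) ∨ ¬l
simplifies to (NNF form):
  (b ∧ h ∧ m) ∨ ¬l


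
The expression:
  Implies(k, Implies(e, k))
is always true.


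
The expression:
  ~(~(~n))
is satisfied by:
  {n: False}


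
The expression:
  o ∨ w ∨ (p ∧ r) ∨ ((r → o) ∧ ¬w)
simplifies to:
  o ∨ p ∨ w ∨ ¬r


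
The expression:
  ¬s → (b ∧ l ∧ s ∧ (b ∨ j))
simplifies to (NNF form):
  s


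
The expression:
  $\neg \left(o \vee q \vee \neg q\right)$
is never true.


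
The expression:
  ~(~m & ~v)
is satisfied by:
  {m: True, v: True}
  {m: True, v: False}
  {v: True, m: False}


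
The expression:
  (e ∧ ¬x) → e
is always true.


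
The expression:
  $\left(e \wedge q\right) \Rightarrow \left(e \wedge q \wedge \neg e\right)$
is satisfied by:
  {e: False, q: False}
  {q: True, e: False}
  {e: True, q: False}


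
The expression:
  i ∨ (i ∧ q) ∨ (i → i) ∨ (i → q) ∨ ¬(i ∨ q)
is always true.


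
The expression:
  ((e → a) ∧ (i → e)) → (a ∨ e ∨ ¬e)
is always true.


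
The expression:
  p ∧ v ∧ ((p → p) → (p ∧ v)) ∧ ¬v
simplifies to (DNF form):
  False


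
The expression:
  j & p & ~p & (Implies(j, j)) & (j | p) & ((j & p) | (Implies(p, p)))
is never true.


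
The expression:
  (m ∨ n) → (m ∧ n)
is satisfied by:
  {m: False, n: False}
  {n: True, m: True}


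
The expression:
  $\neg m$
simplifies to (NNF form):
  $\neg m$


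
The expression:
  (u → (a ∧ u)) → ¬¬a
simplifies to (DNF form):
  a ∨ u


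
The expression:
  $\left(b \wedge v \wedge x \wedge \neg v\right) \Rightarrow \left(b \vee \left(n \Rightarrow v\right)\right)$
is always true.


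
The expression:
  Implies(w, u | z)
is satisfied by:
  {z: True, u: True, w: False}
  {z: True, w: False, u: False}
  {u: True, w: False, z: False}
  {u: False, w: False, z: False}
  {z: True, u: True, w: True}
  {z: True, w: True, u: False}
  {u: True, w: True, z: False}


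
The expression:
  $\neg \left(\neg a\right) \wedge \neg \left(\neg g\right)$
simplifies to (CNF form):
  $a \wedge g$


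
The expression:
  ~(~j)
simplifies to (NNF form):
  j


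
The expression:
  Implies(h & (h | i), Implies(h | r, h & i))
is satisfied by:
  {i: True, h: False}
  {h: False, i: False}
  {h: True, i: True}


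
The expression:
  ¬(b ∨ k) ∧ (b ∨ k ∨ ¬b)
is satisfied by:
  {k: False, b: False}


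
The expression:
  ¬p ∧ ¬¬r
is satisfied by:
  {r: True, p: False}


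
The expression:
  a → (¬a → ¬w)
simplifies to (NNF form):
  True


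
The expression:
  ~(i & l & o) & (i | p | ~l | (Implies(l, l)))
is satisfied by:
  {l: False, o: False, i: False}
  {i: True, l: False, o: False}
  {o: True, l: False, i: False}
  {i: True, o: True, l: False}
  {l: True, i: False, o: False}
  {i: True, l: True, o: False}
  {o: True, l: True, i: False}


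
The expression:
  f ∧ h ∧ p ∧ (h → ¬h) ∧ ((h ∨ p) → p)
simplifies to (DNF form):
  False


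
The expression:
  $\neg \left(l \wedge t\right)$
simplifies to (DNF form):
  $\neg l \vee \neg t$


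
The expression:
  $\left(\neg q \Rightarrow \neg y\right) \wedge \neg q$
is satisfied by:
  {q: False, y: False}


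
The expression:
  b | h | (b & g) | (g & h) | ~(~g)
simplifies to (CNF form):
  b | g | h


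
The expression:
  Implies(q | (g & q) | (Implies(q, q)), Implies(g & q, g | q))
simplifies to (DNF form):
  True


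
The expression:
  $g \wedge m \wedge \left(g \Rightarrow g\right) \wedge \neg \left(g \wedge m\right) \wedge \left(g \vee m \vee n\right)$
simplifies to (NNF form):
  $\text{False}$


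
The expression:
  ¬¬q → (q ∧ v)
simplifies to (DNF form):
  v ∨ ¬q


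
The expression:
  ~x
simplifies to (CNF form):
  ~x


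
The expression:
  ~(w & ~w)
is always true.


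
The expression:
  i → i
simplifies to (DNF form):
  True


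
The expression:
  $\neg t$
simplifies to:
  $\neg t$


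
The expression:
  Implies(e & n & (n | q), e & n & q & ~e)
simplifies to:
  ~e | ~n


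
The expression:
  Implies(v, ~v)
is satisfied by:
  {v: False}


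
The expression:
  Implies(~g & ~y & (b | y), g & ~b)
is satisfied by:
  {y: True, g: True, b: False}
  {y: True, g: False, b: False}
  {g: True, y: False, b: False}
  {y: False, g: False, b: False}
  {y: True, b: True, g: True}
  {y: True, b: True, g: False}
  {b: True, g: True, y: False}


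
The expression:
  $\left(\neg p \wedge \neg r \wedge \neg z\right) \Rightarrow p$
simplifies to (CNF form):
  $p \vee r \vee z$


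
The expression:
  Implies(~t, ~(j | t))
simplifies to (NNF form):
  t | ~j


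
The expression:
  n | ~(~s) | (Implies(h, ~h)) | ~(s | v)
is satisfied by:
  {n: True, s: True, h: False, v: False}
  {n: True, h: False, s: False, v: False}
  {s: True, n: False, h: False, v: False}
  {n: False, h: False, s: False, v: False}
  {v: True, n: True, s: True, h: False}
  {v: True, n: True, h: False, s: False}
  {v: True, s: True, n: False, h: False}
  {v: True, n: False, h: False, s: False}
  {n: True, h: True, s: True, v: False}
  {n: True, h: True, v: False, s: False}
  {h: True, s: True, v: False, n: False}
  {h: True, v: False, s: False, n: False}
  {n: True, h: True, v: True, s: True}
  {n: True, h: True, v: True, s: False}
  {h: True, v: True, s: True, n: False}


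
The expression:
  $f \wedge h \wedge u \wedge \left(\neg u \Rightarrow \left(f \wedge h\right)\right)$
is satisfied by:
  {h: True, u: True, f: True}


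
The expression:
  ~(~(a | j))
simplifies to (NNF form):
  a | j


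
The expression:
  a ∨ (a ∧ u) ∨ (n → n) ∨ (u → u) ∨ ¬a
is always true.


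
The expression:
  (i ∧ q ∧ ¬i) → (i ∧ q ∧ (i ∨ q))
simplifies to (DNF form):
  True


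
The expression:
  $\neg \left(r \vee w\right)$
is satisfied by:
  {r: False, w: False}


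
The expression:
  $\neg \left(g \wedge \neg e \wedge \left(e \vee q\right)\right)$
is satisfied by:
  {e: True, g: False, q: False}
  {g: False, q: False, e: False}
  {q: True, e: True, g: False}
  {q: True, g: False, e: False}
  {e: True, g: True, q: False}
  {g: True, e: False, q: False}
  {q: True, g: True, e: True}


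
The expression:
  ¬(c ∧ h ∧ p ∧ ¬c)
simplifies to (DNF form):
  True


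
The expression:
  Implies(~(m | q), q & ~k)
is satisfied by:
  {q: True, m: True}
  {q: True, m: False}
  {m: True, q: False}


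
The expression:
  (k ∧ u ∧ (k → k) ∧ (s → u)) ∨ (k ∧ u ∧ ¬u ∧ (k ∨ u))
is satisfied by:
  {u: True, k: True}


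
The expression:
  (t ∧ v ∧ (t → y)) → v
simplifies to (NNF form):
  True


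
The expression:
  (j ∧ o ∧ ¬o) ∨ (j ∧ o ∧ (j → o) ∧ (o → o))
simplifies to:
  j ∧ o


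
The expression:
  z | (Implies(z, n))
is always true.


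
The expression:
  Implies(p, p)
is always true.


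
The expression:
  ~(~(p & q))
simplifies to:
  p & q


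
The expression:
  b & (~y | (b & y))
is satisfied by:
  {b: True}


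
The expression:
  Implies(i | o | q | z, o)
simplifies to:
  o | (~i & ~q & ~z)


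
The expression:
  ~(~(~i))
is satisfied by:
  {i: False}


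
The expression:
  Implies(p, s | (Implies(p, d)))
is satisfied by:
  {d: True, s: True, p: False}
  {d: True, p: False, s: False}
  {s: True, p: False, d: False}
  {s: False, p: False, d: False}
  {d: True, s: True, p: True}
  {d: True, p: True, s: False}
  {s: True, p: True, d: False}


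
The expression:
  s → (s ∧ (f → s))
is always true.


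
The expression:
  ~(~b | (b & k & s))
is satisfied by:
  {b: True, s: False, k: False}
  {k: True, b: True, s: False}
  {s: True, b: True, k: False}


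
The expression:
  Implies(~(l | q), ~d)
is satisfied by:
  {q: True, l: True, d: False}
  {q: True, l: False, d: False}
  {l: True, q: False, d: False}
  {q: False, l: False, d: False}
  {d: True, q: True, l: True}
  {d: True, q: True, l: False}
  {d: True, l: True, q: False}


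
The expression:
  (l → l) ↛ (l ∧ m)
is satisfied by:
  {l: False, m: False}
  {m: True, l: False}
  {l: True, m: False}


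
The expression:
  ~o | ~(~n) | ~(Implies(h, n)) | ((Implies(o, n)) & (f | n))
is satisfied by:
  {n: True, h: True, o: False}
  {n: True, h: False, o: False}
  {h: True, n: False, o: False}
  {n: False, h: False, o: False}
  {n: True, o: True, h: True}
  {n: True, o: True, h: False}
  {o: True, h: True, n: False}


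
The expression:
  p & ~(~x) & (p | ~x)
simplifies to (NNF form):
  p & x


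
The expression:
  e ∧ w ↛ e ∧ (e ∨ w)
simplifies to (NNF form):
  False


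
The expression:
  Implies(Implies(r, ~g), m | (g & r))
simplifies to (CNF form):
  (g | m) & (m | r)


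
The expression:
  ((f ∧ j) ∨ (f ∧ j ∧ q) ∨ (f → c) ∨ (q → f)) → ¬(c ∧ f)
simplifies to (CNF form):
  ¬c ∨ ¬f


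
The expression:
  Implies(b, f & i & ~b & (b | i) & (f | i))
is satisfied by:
  {b: False}


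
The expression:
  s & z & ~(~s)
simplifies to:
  s & z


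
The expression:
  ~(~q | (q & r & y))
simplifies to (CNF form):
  q & (~r | ~y)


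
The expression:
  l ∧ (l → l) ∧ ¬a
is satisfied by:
  {l: True, a: False}


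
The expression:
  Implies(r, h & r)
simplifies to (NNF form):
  h | ~r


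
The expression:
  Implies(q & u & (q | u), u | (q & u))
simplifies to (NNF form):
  True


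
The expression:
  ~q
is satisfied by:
  {q: False}


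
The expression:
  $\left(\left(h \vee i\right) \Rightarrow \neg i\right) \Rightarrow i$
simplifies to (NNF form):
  $i$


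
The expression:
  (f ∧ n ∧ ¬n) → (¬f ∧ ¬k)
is always true.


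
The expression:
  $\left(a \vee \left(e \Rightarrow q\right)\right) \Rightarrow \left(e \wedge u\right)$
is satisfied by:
  {u: True, e: True, a: False, q: False}
  {q: True, u: True, e: True, a: False}
  {u: True, a: True, e: True, q: False}
  {q: True, u: True, a: True, e: True}
  {e: True, q: False, a: False, u: False}


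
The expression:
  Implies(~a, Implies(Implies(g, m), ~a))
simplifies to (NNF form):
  True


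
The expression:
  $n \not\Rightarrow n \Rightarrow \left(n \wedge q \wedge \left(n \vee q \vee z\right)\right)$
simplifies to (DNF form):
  $\text{True}$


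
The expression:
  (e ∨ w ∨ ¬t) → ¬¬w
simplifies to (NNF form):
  w ∨ (t ∧ ¬e)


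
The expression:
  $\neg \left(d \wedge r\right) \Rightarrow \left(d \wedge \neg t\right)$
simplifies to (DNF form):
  $\left(d \wedge r\right) \vee \left(d \wedge \neg t\right)$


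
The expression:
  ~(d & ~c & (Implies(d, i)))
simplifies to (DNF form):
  c | ~d | ~i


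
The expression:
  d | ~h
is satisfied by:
  {d: True, h: False}
  {h: False, d: False}
  {h: True, d: True}


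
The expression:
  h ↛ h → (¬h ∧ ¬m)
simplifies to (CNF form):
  True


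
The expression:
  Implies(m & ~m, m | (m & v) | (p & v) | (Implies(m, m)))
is always true.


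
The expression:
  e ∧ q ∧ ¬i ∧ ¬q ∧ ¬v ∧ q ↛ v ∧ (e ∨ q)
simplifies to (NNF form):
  False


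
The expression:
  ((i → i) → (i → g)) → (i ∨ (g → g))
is always true.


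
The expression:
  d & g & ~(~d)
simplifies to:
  d & g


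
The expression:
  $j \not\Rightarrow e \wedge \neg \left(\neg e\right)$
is never true.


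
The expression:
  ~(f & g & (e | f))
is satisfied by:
  {g: False, f: False}
  {f: True, g: False}
  {g: True, f: False}


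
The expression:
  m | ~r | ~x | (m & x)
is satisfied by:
  {m: True, x: False, r: False}
  {m: False, x: False, r: False}
  {r: True, m: True, x: False}
  {r: True, m: False, x: False}
  {x: True, m: True, r: False}
  {x: True, m: False, r: False}
  {x: True, r: True, m: True}


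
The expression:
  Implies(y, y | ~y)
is always true.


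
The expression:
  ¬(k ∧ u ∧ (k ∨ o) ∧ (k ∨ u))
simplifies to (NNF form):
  ¬k ∨ ¬u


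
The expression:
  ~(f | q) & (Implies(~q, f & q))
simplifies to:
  False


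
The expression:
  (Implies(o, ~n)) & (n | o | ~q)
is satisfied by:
  {q: False, n: False, o: False}
  {o: True, q: False, n: False}
  {o: True, q: True, n: False}
  {n: True, q: False, o: False}
  {n: True, q: True, o: False}


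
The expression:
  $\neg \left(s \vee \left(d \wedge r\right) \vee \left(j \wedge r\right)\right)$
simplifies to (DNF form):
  $\left(\neg r \wedge \neg s\right) \vee \left(\neg d \wedge \neg j \wedge \neg s\right) \vee \left(\neg d \wedge \neg r \wedge \neg s\right) \vee \left(\neg j \wedge \neg r \wedge \neg s\right)$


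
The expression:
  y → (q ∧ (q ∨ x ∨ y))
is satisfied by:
  {q: True, y: False}
  {y: False, q: False}
  {y: True, q: True}


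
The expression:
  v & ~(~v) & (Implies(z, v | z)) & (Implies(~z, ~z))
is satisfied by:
  {v: True}


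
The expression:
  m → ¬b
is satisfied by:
  {m: False, b: False}
  {b: True, m: False}
  {m: True, b: False}


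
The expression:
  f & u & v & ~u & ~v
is never true.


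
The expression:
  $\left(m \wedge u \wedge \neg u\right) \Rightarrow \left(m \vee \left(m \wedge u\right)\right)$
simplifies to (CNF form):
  $\text{True}$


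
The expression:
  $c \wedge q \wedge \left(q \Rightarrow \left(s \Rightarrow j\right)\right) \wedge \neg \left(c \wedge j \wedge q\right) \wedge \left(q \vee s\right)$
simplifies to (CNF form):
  $c \wedge q \wedge \neg j \wedge \neg s$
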